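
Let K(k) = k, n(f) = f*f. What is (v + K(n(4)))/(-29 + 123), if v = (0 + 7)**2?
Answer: 65/94 ≈ 0.69149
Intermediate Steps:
n(f) = f**2
v = 49 (v = 7**2 = 49)
(v + K(n(4)))/(-29 + 123) = (49 + 4**2)/(-29 + 123) = (49 + 16)/94 = 65*(1/94) = 65/94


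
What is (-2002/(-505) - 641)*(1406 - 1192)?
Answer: -68844442/505 ≈ -1.3633e+5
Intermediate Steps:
(-2002/(-505) - 641)*(1406 - 1192) = (-2002*(-1/505) - 641)*214 = (2002/505 - 641)*214 = -321703/505*214 = -68844442/505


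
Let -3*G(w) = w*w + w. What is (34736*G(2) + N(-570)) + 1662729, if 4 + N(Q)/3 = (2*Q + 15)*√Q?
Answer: 1593245 - 3375*I*√570 ≈ 1.5932e+6 - 80577.0*I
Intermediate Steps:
G(w) = -w/3 - w²/3 (G(w) = -(w*w + w)/3 = -(w² + w)/3 = -(w + w²)/3 = -w/3 - w²/3)
N(Q) = -12 + 3*√Q*(15 + 2*Q) (N(Q) = -12 + 3*((2*Q + 15)*√Q) = -12 + 3*((15 + 2*Q)*√Q) = -12 + 3*(√Q*(15 + 2*Q)) = -12 + 3*√Q*(15 + 2*Q))
(34736*G(2) + N(-570)) + 1662729 = (34736*(-⅓*2*(1 + 2)) + (-12 + 6*(-570)^(3/2) + 45*√(-570))) + 1662729 = (34736*(-⅓*2*3) + (-12 + 6*(-570*I*√570) + 45*(I*√570))) + 1662729 = (34736*(-2) + (-12 - 3420*I*√570 + 45*I*√570)) + 1662729 = (-69472 + (-12 - 3375*I*√570)) + 1662729 = (-69484 - 3375*I*√570) + 1662729 = 1593245 - 3375*I*√570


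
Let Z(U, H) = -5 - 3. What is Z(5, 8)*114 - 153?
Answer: -1065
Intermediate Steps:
Z(U, H) = -8
Z(5, 8)*114 - 153 = -8*114 - 153 = -912 - 153 = -1065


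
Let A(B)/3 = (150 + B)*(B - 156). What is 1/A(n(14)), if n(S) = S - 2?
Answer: -1/69984 ≈ -1.4289e-5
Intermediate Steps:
n(S) = -2 + S
A(B) = 3*(-156 + B)*(150 + B) (A(B) = 3*((150 + B)*(B - 156)) = 3*((150 + B)*(-156 + B)) = 3*((-156 + B)*(150 + B)) = 3*(-156 + B)*(150 + B))
1/A(n(14)) = 1/(-70200 - 18*(-2 + 14) + 3*(-2 + 14)²) = 1/(-70200 - 18*12 + 3*12²) = 1/(-70200 - 216 + 3*144) = 1/(-70200 - 216 + 432) = 1/(-69984) = -1/69984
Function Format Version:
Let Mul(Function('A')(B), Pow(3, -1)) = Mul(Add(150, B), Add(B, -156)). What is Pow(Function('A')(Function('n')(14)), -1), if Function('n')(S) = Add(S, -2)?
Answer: Rational(-1, 69984) ≈ -1.4289e-5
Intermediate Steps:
Function('n')(S) = Add(-2, S)
Function('A')(B) = Mul(3, Add(-156, B), Add(150, B)) (Function('A')(B) = Mul(3, Mul(Add(150, B), Add(B, -156))) = Mul(3, Mul(Add(150, B), Add(-156, B))) = Mul(3, Mul(Add(-156, B), Add(150, B))) = Mul(3, Add(-156, B), Add(150, B)))
Pow(Function('A')(Function('n')(14)), -1) = Pow(Add(-70200, Mul(-18, Add(-2, 14)), Mul(3, Pow(Add(-2, 14), 2))), -1) = Pow(Add(-70200, Mul(-18, 12), Mul(3, Pow(12, 2))), -1) = Pow(Add(-70200, -216, Mul(3, 144)), -1) = Pow(Add(-70200, -216, 432), -1) = Pow(-69984, -1) = Rational(-1, 69984)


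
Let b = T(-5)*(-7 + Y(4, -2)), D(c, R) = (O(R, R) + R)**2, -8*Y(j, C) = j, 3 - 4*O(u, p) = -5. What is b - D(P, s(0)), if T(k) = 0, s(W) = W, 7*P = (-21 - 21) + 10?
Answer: -4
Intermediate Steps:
P = -32/7 (P = ((-21 - 21) + 10)/7 = (-42 + 10)/7 = (1/7)*(-32) = -32/7 ≈ -4.5714)
O(u, p) = 2 (O(u, p) = 3/4 - 1/4*(-5) = 3/4 + 5/4 = 2)
Y(j, C) = -j/8
D(c, R) = (2 + R)**2
b = 0 (b = 0*(-7 - 1/8*4) = 0*(-7 - 1/2) = 0*(-15/2) = 0)
b - D(P, s(0)) = 0 - (2 + 0)**2 = 0 - 1*2**2 = 0 - 1*4 = 0 - 4 = -4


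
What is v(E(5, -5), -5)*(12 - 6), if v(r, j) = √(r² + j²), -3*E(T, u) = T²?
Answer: 10*√34 ≈ 58.310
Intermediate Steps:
E(T, u) = -T²/3
v(r, j) = √(j² + r²)
v(E(5, -5), -5)*(12 - 6) = √((-5)² + (-⅓*5²)²)*(12 - 6) = √(25 + (-⅓*25)²)*6 = √(25 + (-25/3)²)*6 = √(25 + 625/9)*6 = √(850/9)*6 = (5*√34/3)*6 = 10*√34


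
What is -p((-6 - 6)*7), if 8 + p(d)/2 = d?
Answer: 184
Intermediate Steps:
p(d) = -16 + 2*d
-p((-6 - 6)*7) = -(-16 + 2*((-6 - 6)*7)) = -(-16 + 2*(-12*7)) = -(-16 + 2*(-84)) = -(-16 - 168) = -1*(-184) = 184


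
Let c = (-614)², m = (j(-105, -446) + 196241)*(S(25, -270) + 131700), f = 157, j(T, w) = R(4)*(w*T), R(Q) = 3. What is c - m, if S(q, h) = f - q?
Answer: -44391544196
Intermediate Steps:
j(T, w) = 3*T*w (j(T, w) = 3*(w*T) = 3*(T*w) = 3*T*w)
S(q, h) = 157 - q
m = 44391921192 (m = (3*(-105)*(-446) + 196241)*((157 - 1*25) + 131700) = (140490 + 196241)*((157 - 25) + 131700) = 336731*(132 + 131700) = 336731*131832 = 44391921192)
c = 376996
c - m = 376996 - 1*44391921192 = 376996 - 44391921192 = -44391544196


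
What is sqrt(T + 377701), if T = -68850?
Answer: sqrt(308851) ≈ 555.74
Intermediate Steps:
sqrt(T + 377701) = sqrt(-68850 + 377701) = sqrt(308851)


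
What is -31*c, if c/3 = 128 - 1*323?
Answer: 18135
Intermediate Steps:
c = -585 (c = 3*(128 - 1*323) = 3*(128 - 323) = 3*(-195) = -585)
-31*c = -31*(-585) = 18135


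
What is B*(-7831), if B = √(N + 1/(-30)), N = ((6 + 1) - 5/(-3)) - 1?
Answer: -7831*√6870/30 ≈ -21636.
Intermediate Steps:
N = 23/3 (N = (7 - 5*(-⅓)) - 1 = (7 + 5/3) - 1 = 26/3 - 1 = 23/3 ≈ 7.6667)
B = √6870/30 (B = √(23/3 + 1/(-30)) = √(23/3 - 1/30) = √(229/30) = √6870/30 ≈ 2.7628)
B*(-7831) = (√6870/30)*(-7831) = -7831*√6870/30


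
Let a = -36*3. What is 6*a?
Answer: -648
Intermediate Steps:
a = -108
6*a = 6*(-108) = -648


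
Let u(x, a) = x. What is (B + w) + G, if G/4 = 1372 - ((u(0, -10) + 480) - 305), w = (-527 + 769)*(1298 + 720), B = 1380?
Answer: 494524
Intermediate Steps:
w = 488356 (w = 242*2018 = 488356)
G = 4788 (G = 4*(1372 - ((0 + 480) - 305)) = 4*(1372 - (480 - 305)) = 4*(1372 - 1*175) = 4*(1372 - 175) = 4*1197 = 4788)
(B + w) + G = (1380 + 488356) + 4788 = 489736 + 4788 = 494524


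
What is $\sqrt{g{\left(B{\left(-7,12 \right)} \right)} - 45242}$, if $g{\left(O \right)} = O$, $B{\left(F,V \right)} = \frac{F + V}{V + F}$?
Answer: $i \sqrt{45241} \approx 212.7 i$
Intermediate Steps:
$B{\left(F,V \right)} = 1$ ($B{\left(F,V \right)} = \frac{F + V}{F + V} = 1$)
$\sqrt{g{\left(B{\left(-7,12 \right)} \right)} - 45242} = \sqrt{1 - 45242} = \sqrt{-45241} = i \sqrt{45241}$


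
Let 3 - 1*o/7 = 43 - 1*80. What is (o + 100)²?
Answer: 144400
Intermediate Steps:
o = 280 (o = 21 - 7*(43 - 1*80) = 21 - 7*(43 - 80) = 21 - 7*(-37) = 21 + 259 = 280)
(o + 100)² = (280 + 100)² = 380² = 144400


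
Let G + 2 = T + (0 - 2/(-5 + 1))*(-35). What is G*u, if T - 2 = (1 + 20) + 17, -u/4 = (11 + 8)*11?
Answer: -17138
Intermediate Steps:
u = -836 (u = -4*(11 + 8)*11 = -76*11 = -4*209 = -836)
T = 40 (T = 2 + ((1 + 20) + 17) = 2 + (21 + 17) = 2 + 38 = 40)
G = 41/2 (G = -2 + (40 + (0 - 2/(-5 + 1))*(-35)) = -2 + (40 + (0 - 2/(-4))*(-35)) = -2 + (40 + (0 - ¼*(-2))*(-35)) = -2 + (40 + (0 + ½)*(-35)) = -2 + (40 + (½)*(-35)) = -2 + (40 - 35/2) = -2 + 45/2 = 41/2 ≈ 20.500)
G*u = (41/2)*(-836) = -17138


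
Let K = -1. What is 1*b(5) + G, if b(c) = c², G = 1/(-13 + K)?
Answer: 349/14 ≈ 24.929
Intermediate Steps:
G = -1/14 (G = 1/(-13 - 1) = 1/(-14) = -1/14 ≈ -0.071429)
1*b(5) + G = 1*5² - 1/14 = 1*25 - 1/14 = 25 - 1/14 = 349/14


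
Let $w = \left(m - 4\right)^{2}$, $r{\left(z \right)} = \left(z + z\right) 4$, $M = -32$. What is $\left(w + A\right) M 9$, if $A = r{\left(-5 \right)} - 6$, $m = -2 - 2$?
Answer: $-5184$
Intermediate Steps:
$r{\left(z \right)} = 8 z$ ($r{\left(z \right)} = 2 z 4 = 8 z$)
$m = -4$
$w = 64$ ($w = \left(-4 - 4\right)^{2} = \left(-8\right)^{2} = 64$)
$A = -46$ ($A = 8 \left(-5\right) - 6 = -40 - 6 = -46$)
$\left(w + A\right) M 9 = \left(64 - 46\right) \left(\left(-32\right) 9\right) = 18 \left(-288\right) = -5184$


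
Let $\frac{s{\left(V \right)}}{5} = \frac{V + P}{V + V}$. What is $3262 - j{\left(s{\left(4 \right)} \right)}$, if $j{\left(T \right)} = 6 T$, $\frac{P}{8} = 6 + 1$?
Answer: $3037$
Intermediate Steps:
$P = 56$ ($P = 8 \left(6 + 1\right) = 8 \cdot 7 = 56$)
$s{\left(V \right)} = \frac{5 \left(56 + V\right)}{2 V}$ ($s{\left(V \right)} = 5 \frac{V + 56}{V + V} = 5 \frac{56 + V}{2 V} = \frac{5 \left(56 + V\right)}{2 V}$)
$3262 - j{\left(s{\left(4 \right)} \right)} = 3262 - 6 \left(\frac{5}{2} + \frac{140}{4}\right) = 3262 - 6 \left(\frac{5}{2} + 140 \cdot \frac{1}{4}\right) = 3262 - 6 \left(\frac{5}{2} + 35\right) = 3262 - 6 \cdot \frac{75}{2} = 3262 - 225 = 3037$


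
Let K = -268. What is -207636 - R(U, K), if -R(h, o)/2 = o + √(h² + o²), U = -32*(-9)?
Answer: -208172 + 8*√9673 ≈ -2.0739e+5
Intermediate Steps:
U = 288
R(h, o) = -2*o - 2*√(h² + o²) (R(h, o) = -2*(o + √(h² + o²)) = -2*o - 2*√(h² + o²))
-207636 - R(U, K) = -207636 - (-2*(-268) - 2*√(288² + (-268)²)) = -207636 - (536 - 2*√(82944 + 71824)) = -207636 - (536 - 8*√9673) = -207636 + (-536 + 8*√9673) = -208172 + 8*√9673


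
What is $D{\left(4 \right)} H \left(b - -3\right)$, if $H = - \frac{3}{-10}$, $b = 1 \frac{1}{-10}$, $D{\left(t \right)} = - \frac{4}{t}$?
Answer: $- \frac{87}{100} \approx -0.87$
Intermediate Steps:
$b = - \frac{1}{10}$ ($b = 1 \left(- \frac{1}{10}\right) = - \frac{1}{10} \approx -0.1$)
$H = \frac{3}{10}$ ($H = \left(-3\right) \left(- \frac{1}{10}\right) = \frac{3}{10} \approx 0.3$)
$D{\left(4 \right)} H \left(b - -3\right) = - \frac{4}{4} \cdot \frac{3}{10} \left(- \frac{1}{10} - -3\right) = \left(-4\right) \frac{1}{4} \cdot \frac{3}{10} \left(- \frac{1}{10} + 3\right) = \left(-1\right) \frac{3}{10} \cdot \frac{29}{10} = \left(- \frac{3}{10}\right) \frac{29}{10} = - \frac{87}{100}$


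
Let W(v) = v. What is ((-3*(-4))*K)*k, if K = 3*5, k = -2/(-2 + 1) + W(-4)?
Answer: -360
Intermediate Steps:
k = -2 (k = -2/(-2 + 1) - 4 = -2/(-1) - 4 = -2*(-1) - 4 = 2 - 4 = -2)
K = 15
((-3*(-4))*K)*k = (-3*(-4)*15)*(-2) = (12*15)*(-2) = 180*(-2) = -360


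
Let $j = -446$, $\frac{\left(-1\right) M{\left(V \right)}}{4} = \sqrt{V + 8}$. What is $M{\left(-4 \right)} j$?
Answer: $3568$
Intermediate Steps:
$M{\left(V \right)} = - 4 \sqrt{8 + V}$ ($M{\left(V \right)} = - 4 \sqrt{V + 8} = - 4 \sqrt{8 + V}$)
$M{\left(-4 \right)} j = - 4 \sqrt{8 - 4} \left(-446\right) = - 4 \sqrt{4} \left(-446\right) = \left(-4\right) 2 \left(-446\right) = \left(-8\right) \left(-446\right) = 3568$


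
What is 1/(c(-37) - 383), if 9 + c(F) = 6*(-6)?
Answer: -1/428 ≈ -0.0023364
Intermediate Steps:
c(F) = -45 (c(F) = -9 + 6*(-6) = -9 - 36 = -45)
1/(c(-37) - 383) = 1/(-45 - 383) = 1/(-428) = -1/428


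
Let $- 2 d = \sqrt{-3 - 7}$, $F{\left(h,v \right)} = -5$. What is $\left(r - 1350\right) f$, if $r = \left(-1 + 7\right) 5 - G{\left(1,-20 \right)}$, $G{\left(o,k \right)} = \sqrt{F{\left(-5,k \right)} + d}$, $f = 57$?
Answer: $-75240 - \frac{57 \sqrt{-20 - 2 i \sqrt{10}}}{2} \approx -75260.0 + 129.0 i$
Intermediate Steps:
$d = - \frac{i \sqrt{10}}{2}$ ($d = - \frac{\sqrt{-3 - 7}}{2} = - \frac{\sqrt{-10}}{2} = - \frac{i \sqrt{10}}{2} \approx - 1.5811 i$)
$G{\left(o,k \right)} = \sqrt{-5 - \frac{i \sqrt{10}}{2}}$
$r = 30 - \frac{\sqrt{-20 - 2 i \sqrt{10}}}{2}$ ($r = \left(-1 + 7\right) 5 - \frac{\sqrt{-20 - 2 i \sqrt{10}}}{2} = 6 \cdot 5 - \frac{\sqrt{-20 - 2 i \sqrt{10}}}{2} = 30 - \frac{\sqrt{-20 - 2 i \sqrt{10}}}{2} \approx 29.651 + 2.2632 i$)
$\left(r - 1350\right) f = \left(\left(30 - \frac{\sqrt{-20 - 2 i \sqrt{10}}}{2}\right) - 1350\right) 57 = \left(-1320 - \frac{\sqrt{-20 - 2 i \sqrt{10}}}{2}\right) 57 = -75240 - \frac{57 \sqrt{-20 - 2 i \sqrt{10}}}{2}$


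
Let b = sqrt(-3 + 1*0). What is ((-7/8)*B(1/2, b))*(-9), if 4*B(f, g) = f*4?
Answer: 63/16 ≈ 3.9375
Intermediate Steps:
b = I*sqrt(3) (b = sqrt(-3 + 0) = sqrt(-3) = I*sqrt(3) ≈ 1.732*I)
B(f, g) = f (B(f, g) = (f*4)/4 = (4*f)/4 = f)
((-7/8)*B(1/2, b))*(-9) = (-7/8/2)*(-9) = (-7*1/8*(1/2))*(-9) = -7/8*1/2*(-9) = -7/16*(-9) = 63/16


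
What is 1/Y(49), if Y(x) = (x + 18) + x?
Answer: 1/116 ≈ 0.0086207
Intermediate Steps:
Y(x) = 18 + 2*x (Y(x) = (18 + x) + x = 18 + 2*x)
1/Y(49) = 1/(18 + 2*49) = 1/(18 + 98) = 1/116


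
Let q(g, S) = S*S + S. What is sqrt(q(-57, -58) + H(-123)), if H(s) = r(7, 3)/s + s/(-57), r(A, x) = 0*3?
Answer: sqrt(1194245)/19 ≈ 57.517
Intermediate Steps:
r(A, x) = 0
q(g, S) = S + S**2 (q(g, S) = S**2 + S = S + S**2)
H(s) = -s/57 (H(s) = 0/s + s/(-57) = 0 + s*(-1/57) = 0 - s/57 = -s/57)
sqrt(q(-57, -58) + H(-123)) = sqrt(-58*(1 - 58) - 1/57*(-123)) = sqrt(-58*(-57) + 41/19) = sqrt(3306 + 41/19) = sqrt(62855/19) = sqrt(1194245)/19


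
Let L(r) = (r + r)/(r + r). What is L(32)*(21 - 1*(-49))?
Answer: 70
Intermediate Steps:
L(r) = 1 (L(r) = (2*r)/((2*r)) = (2*r)*(1/(2*r)) = 1)
L(32)*(21 - 1*(-49)) = 1*(21 - 1*(-49)) = 1*(21 + 49) = 1*70 = 70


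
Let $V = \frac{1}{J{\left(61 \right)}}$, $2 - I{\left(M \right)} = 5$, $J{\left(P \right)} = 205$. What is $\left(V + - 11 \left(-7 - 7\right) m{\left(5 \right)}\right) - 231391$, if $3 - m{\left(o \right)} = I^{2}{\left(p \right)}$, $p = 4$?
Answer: $- \frac{47624574}{205} \approx -2.3232 \cdot 10^{5}$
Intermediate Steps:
$I{\left(M \right)} = -3$ ($I{\left(M \right)} = 2 - 5 = -3$)
$m{\left(o \right)} = -6$ ($m{\left(o \right)} = 3 - \left(-3\right)^{2} = 3 - 9 = -6$)
$V = \frac{1}{205} \approx 0.0048781$
$\left(V + - 11 \left(-7 - 7\right) m{\left(5 \right)}\right) - 231391 = \left(\frac{1}{205} + - 11 \left(-7 - 7\right) \left(-6\right)\right) - 231391 = \left(\frac{1}{205} + \left(-11\right) \left(-14\right) \left(-6\right)\right) - 231391 = \left(\frac{1}{205} + 154 \left(-6\right)\right) - 231391 = \left(\frac{1}{205} - 924\right) - 231391 = - \frac{189419}{205} - 231391 = - \frac{47624574}{205}$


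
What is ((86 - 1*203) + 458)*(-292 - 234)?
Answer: -179366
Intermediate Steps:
((86 - 1*203) + 458)*(-292 - 234) = ((86 - 203) + 458)*(-526) = (-117 + 458)*(-526) = 341*(-526) = -179366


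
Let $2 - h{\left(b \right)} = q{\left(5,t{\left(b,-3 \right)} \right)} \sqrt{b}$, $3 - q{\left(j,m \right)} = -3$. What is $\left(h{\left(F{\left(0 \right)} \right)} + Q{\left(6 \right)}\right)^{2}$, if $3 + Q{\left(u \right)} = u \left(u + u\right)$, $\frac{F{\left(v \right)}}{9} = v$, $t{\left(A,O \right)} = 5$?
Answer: $5041$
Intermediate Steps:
$q{\left(j,m \right)} = 6$ ($q{\left(j,m \right)} = 3 - -3 = 3 + 3 = 6$)
$F{\left(v \right)} = 9 v$
$Q{\left(u \right)} = -3 + 2 u^{2}$ ($Q{\left(u \right)} = -3 + u \left(u + u\right) = -3 + u 2 u = -3 + 2 u^{2}$)
$h{\left(b \right)} = 2 - 6 \sqrt{b}$
$\left(h{\left(F{\left(0 \right)} \right)} + Q{\left(6 \right)}\right)^{2} = \left(\left(2 - 6 \sqrt{9 \cdot 0}\right) - \left(3 - 2 \cdot 6^{2}\right)\right)^{2} = \left(\left(2 - 6 \sqrt{0}\right) + \left(-3 + 2 \cdot 36\right)\right)^{2} = \left(\left(2 - 0\right) + \left(-3 + 72\right)\right)^{2} = \left(\left(2 + 0\right) + 69\right)^{2} = \left(2 + 69\right)^{2} = 71^{2} = 5041$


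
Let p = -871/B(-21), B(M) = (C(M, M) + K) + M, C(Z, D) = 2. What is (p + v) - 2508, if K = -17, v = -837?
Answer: -119549/36 ≈ -3320.8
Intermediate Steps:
B(M) = -15 + M (B(M) = (2 - 17) + M = -15 + M)
p = 871/36 (p = -871/(-15 - 21) = -871/(-36) = -871*(-1/36) = 871/36 ≈ 24.194)
(p + v) - 2508 = (871/36 - 837) - 2508 = -29261/36 - 2508 = -119549/36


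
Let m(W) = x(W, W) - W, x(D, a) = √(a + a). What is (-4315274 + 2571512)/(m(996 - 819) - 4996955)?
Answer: 4356904445292/12485664112535 + 871881*√354/12485664112535 ≈ 0.34895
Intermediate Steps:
x(D, a) = √2*√a (x(D, a) = √(2*a) = √2*√a)
m(W) = -W + √2*√W (m(W) = √2*√W - W = -W + √2*√W)
(-4315274 + 2571512)/(m(996 - 819) - 4996955) = (-4315274 + 2571512)/((-(996 - 819) + √2*√(996 - 819)) - 4996955) = -1743762/((-1*177 + √2*√177) - 4996955) = -1743762/((-177 + √354) - 4996955) = -1743762/(-4997132 + √354)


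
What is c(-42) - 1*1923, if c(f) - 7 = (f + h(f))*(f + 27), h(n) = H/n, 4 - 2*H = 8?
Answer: -9007/7 ≈ -1286.7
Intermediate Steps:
H = -2 (H = 2 - ½*8 = 2 - 4 = -2)
h(n) = -2/n
c(f) = 7 + (27 + f)*(f - 2/f) (c(f) = 7 + (f - 2/f)*(f + 27) = 7 + (f - 2/f)*(27 + f) = 7 + (27 + f)*(f - 2/f))
c(-42) - 1*1923 = (5 + (-42)² - 54/(-42) + 27*(-42)) - 1*1923 = (5 + 1764 - 54*(-1/42) - 1134) - 1923 = (5 + 1764 + 9/7 - 1134) - 1923 = 4454/7 - 1923 = -9007/7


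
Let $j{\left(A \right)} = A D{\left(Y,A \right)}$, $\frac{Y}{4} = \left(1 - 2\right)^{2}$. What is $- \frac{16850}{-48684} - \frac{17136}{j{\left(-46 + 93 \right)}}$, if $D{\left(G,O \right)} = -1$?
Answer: $\frac{417520487}{1144074} \approx 364.94$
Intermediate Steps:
$Y = 4$ ($Y = 4 \left(1 - 2\right)^{2} = 4 \left(-1\right)^{2} = 4 \cdot 1 = 4$)
$j{\left(A \right)} = - A$ ($j{\left(A \right)} = A \left(-1\right) = - A$)
$- \frac{16850}{-48684} - \frac{17136}{j{\left(-46 + 93 \right)}} = - \frac{16850}{-48684} - \frac{17136}{\left(-1\right) \left(-46 + 93\right)} = \left(-16850\right) \left(- \frac{1}{48684}\right) - \frac{17136}{\left(-1\right) 47} = \frac{8425}{24342} - \frac{17136}{-47} = \frac{8425}{24342} - - \frac{17136}{47} = \frac{8425}{24342} + \frac{17136}{47} = \frac{417520487}{1144074}$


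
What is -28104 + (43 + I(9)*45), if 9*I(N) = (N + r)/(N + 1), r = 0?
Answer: -56113/2 ≈ -28057.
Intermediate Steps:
I(N) = N/(9*(1 + N)) (I(N) = ((N + 0)/(N + 1))/9 = (N/(1 + N))/9 = N/(9*(1 + N)))
-28104 + (43 + I(9)*45) = -28104 + (43 + ((1/9)*9/(1 + 9))*45) = -28104 + (43 + ((1/9)*9/10)*45) = -28104 + (43 + ((1/9)*9*(1/10))*45) = -28104 + (43 + (1/10)*45) = -28104 + (43 + 9/2) = -28104 + 95/2 = -56113/2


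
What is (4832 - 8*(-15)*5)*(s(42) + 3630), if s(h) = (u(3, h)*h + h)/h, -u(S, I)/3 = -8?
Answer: 19853960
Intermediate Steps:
u(S, I) = 24 (u(S, I) = -3*(-8) = 24)
s(h) = 25 (s(h) = (24*h + h)/h = (25*h)/h = 25)
(4832 - 8*(-15)*5)*(s(42) + 3630) = (4832 - 8*(-15)*5)*(25 + 3630) = (4832 + 120*5)*3655 = (4832 + 600)*3655 = 5432*3655 = 19853960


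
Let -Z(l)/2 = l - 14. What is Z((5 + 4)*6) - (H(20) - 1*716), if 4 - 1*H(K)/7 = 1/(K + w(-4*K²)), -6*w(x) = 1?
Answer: 10342/17 ≈ 608.35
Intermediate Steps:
w(x) = -⅙ (w(x) = -⅙*1 = -⅙)
H(K) = 28 - 7/(-⅙ + K) (H(K) = 28 - 7/(K - ⅙) = 28 - 7/(-⅙ + K))
Z(l) = 28 - 2*l (Z(l) = -2*(l - 14) = -2*(-14 + l) = 28 - 2*l)
Z((5 + 4)*6) - (H(20) - 1*716) = (28 - 2*(5 + 4)*6) - (14*(-5 + 12*20)/(-1 + 6*20) - 1*716) = (28 - 18*6) - (14*(-5 + 240)/(-1 + 120) - 716) = (28 - 2*54) - (14*235/119 - 716) = (28 - 108) - (14*(1/119)*235 - 716) = -80 - (470/17 - 716) = -80 - 1*(-11702/17) = -80 + 11702/17 = 10342/17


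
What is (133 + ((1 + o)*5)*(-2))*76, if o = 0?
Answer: 9348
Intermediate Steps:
(133 + ((1 + o)*5)*(-2))*76 = (133 + ((1 + 0)*5)*(-2))*76 = (133 + (1*5)*(-2))*76 = (133 + 5*(-2))*76 = (133 - 10)*76 = 123*76 = 9348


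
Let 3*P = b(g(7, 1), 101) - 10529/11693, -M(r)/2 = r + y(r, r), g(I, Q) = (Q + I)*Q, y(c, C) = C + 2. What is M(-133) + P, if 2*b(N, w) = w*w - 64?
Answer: 155554307/70158 ≈ 2217.2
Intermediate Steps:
y(c, C) = 2 + C
g(I, Q) = Q*(I + Q) (g(I, Q) = (I + Q)*Q = Q*(I + Q))
b(N, w) = -32 + w²/2 (b(N, w) = (w*w - 64)/2 = (w² - 64)/2 = (-64 + w²)/2 = -32 + w²/2)
M(r) = -4 - 4*r (M(r) = -2*(r + (2 + r)) = -2*(2 + 2*r) = -4 - 4*r)
P = 118510883/70158 (P = ((-32 + (½)*101²) - 10529/11693)/3 = ((-32 + (½)*10201) - 10529*1/11693)/3 = ((-32 + 10201/2) - 10529/11693)/3 = (10137/2 - 10529/11693)/3 = (⅓)*(118510883/23386) = 118510883/70158 ≈ 1689.2)
M(-133) + P = (-4 - 4*(-133)) + 118510883/70158 = (-4 + 532) + 118510883/70158 = 528 + 118510883/70158 = 155554307/70158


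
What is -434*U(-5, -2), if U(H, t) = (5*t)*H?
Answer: -21700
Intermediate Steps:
U(H, t) = 5*H*t
-434*U(-5, -2) = -2170*(-5)*(-2) = -434*50 = -21700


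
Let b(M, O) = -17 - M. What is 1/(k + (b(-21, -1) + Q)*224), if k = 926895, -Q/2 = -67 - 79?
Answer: 1/993199 ≈ 1.0068e-6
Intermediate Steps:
Q = 292 (Q = -2*(-67 - 79) = -2*(-146) = 292)
1/(k + (b(-21, -1) + Q)*224) = 1/(926895 + ((-17 - 1*(-21)) + 292)*224) = 1/(926895 + ((-17 + 21) + 292)*224) = 1/(926895 + (4 + 292)*224) = 1/(926895 + 296*224) = 1/(926895 + 66304) = 1/993199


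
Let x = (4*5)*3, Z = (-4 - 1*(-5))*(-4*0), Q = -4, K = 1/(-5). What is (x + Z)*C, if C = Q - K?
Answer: -228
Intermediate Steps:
K = -1/5 ≈ -0.20000
Z = 0 (Z = (-4 + 5)*0 = 1*0 = 0)
x = 60 (x = 20*3 = 60)
C = -19/5 (C = -4 - 1*(-1/5) = -4 + 1/5 = -19/5 ≈ -3.8000)
(x + Z)*C = (60 + 0)*(-19/5) = 60*(-19/5) = -228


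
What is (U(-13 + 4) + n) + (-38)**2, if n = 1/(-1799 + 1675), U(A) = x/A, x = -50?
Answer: 1617695/1116 ≈ 1449.5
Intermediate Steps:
U(A) = -50/A
n = -1/124 (n = 1/(-124) = -1/124 ≈ -0.0080645)
(U(-13 + 4) + n) + (-38)**2 = (-50/(-13 + 4) - 1/124) + (-38)**2 = (-50/(-9) - 1/124) + 1444 = (-50*(-1/9) - 1/124) + 1444 = (50/9 - 1/124) + 1444 = 6191/1116 + 1444 = 1617695/1116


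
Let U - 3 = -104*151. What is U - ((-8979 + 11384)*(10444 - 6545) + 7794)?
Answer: -9400590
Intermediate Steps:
U = -15701 (U = 3 - 104*151 = 3 - 15704 = -15701)
U - ((-8979 + 11384)*(10444 - 6545) + 7794) = -15701 - ((-8979 + 11384)*(10444 - 6545) + 7794) = -15701 - (2405*3899 + 7794) = -15701 - (9377095 + 7794) = -15701 - 1*9384889 = -15701 - 9384889 = -9400590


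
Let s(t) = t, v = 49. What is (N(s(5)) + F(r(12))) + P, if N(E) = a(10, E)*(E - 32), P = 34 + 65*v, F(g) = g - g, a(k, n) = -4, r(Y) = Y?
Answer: 3327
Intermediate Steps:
F(g) = 0
P = 3219 (P = 34 + 65*49 = 34 + 3185 = 3219)
N(E) = 128 - 4*E (N(E) = -4*(E - 32) = -4*(-32 + E) = 128 - 4*E)
(N(s(5)) + F(r(12))) + P = ((128 - 4*5) + 0) + 3219 = ((128 - 20) + 0) + 3219 = (108 + 0) + 3219 = 108 + 3219 = 3327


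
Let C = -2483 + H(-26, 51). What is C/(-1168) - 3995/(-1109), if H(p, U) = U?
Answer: 460203/80957 ≈ 5.6845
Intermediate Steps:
C = -2432 (C = -2483 + 51 = -2432)
C/(-1168) - 3995/(-1109) = -2432/(-1168) - 3995/(-1109) = -2432*(-1/1168) - 3995*(-1/1109) = 152/73 + 3995/1109 = 460203/80957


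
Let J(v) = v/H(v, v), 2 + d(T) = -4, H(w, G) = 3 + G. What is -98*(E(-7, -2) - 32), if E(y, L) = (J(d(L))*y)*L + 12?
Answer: -784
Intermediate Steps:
d(T) = -6 (d(T) = -2 - 4 = -6)
J(v) = v/(3 + v)
E(y, L) = 12 + 2*L*y (E(y, L) = ((-6/(3 - 6))*y)*L + 12 = ((-6/(-3))*y)*L + 12 = ((-6*(-1/3))*y)*L + 12 = (2*y)*L + 12 = 2*L*y + 12 = 12 + 2*L*y)
-98*(E(-7, -2) - 32) = -98*((12 + 2*(-2)*(-7)) - 32) = -98*((12 + 28) - 32) = -98*(40 - 32) = -98*8 = -784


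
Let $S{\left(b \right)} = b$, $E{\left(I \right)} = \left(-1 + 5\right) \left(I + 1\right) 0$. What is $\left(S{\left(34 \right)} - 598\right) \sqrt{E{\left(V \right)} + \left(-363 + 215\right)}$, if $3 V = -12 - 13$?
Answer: $- 1128 i \sqrt{37} \approx - 6861.4 i$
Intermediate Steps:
$V = - \frac{25}{3}$ ($V = \frac{-12 - 13}{3} = \frac{1}{3} \left(-25\right) = - \frac{25}{3} \approx -8.3333$)
$E{\left(I \right)} = 0$ ($E{\left(I \right)} = 4 \left(1 + I\right) 0 = 4 \cdot 0 = 0$)
$\left(S{\left(34 \right)} - 598\right) \sqrt{E{\left(V \right)} + \left(-363 + 215\right)} = \left(34 - 598\right) \sqrt{0 + \left(-363 + 215\right)} = - 564 \sqrt{0 - 148} = - 564 \sqrt{-148} = - 564 \cdot 2 i \sqrt{37} = - 1128 i \sqrt{37}$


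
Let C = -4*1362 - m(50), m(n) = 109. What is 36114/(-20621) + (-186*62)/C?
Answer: 37115874/114590897 ≈ 0.32390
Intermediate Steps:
C = -5557 (C = -4*1362 - 1*109 = -5448 - 109 = -5557)
36114/(-20621) + (-186*62)/C = 36114/(-20621) - 186*62/(-5557) = 36114*(-1/20621) - 11532*(-1/5557) = -36114/20621 + 11532/5557 = 37115874/114590897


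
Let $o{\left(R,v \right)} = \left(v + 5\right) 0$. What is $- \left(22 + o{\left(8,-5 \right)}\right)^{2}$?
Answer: $-484$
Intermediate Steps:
$o{\left(R,v \right)} = 0$ ($o{\left(R,v \right)} = \left(5 + v\right) 0 = 0$)
$- \left(22 + o{\left(8,-5 \right)}\right)^{2} = - \left(22 + 0\right)^{2} = - 22^{2} = \left(-1\right) 484 = -484$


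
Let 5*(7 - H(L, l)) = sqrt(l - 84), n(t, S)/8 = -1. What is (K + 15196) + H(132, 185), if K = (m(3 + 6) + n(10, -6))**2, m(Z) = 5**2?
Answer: 15492 - sqrt(101)/5 ≈ 15490.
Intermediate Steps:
m(Z) = 25
n(t, S) = -8 (n(t, S) = 8*(-1) = -8)
K = 289 (K = (25 - 8)**2 = 17**2 = 289)
H(L, l) = 7 - sqrt(-84 + l)/5 (H(L, l) = 7 - sqrt(l - 84)/5 = 7 - sqrt(-84 + l)/5)
(K + 15196) + H(132, 185) = (289 + 15196) + (7 - sqrt(-84 + 185)/5) = 15485 + (7 - sqrt(101)/5) = 15492 - sqrt(101)/5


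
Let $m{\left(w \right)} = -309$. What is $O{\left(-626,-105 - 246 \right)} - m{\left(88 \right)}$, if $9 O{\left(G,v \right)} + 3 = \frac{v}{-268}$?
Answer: $\frac{248285}{804} \approx 308.81$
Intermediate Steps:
$O{\left(G,v \right)} = - \frac{1}{3} - \frac{v}{2412}$ ($O{\left(G,v \right)} = - \frac{1}{3} + \frac{v \frac{1}{-268}}{9} = - \frac{1}{3} + \frac{v \left(- \frac{1}{268}\right)}{9} = - \frac{1}{3} + \frac{\left(- \frac{1}{268}\right) v}{9} = - \frac{1}{3} - \frac{v}{2412}$)
$O{\left(-626,-105 - 246 \right)} - m{\left(88 \right)} = \left(- \frac{1}{3} - \frac{-105 - 246}{2412}\right) - -309 = \left(- \frac{1}{3} - - \frac{39}{268}\right) + 309 = \left(- \frac{1}{3} + \frac{39}{268}\right) + 309 = - \frac{151}{804} + 309 = \frac{248285}{804}$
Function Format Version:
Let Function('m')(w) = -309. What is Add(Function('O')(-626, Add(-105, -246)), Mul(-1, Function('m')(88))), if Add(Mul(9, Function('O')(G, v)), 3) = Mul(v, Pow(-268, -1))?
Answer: Rational(248285, 804) ≈ 308.81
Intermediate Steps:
Function('O')(G, v) = Add(Rational(-1, 3), Mul(Rational(-1, 2412), v)) (Function('O')(G, v) = Add(Rational(-1, 3), Mul(Rational(1, 9), Mul(v, Pow(-268, -1)))) = Add(Rational(-1, 3), Mul(Rational(1, 9), Mul(v, Rational(-1, 268)))) = Add(Rational(-1, 3), Mul(Rational(1, 9), Mul(Rational(-1, 268), v))) = Add(Rational(-1, 3), Mul(Rational(-1, 2412), v)))
Add(Function('O')(-626, Add(-105, -246)), Mul(-1, Function('m')(88))) = Add(Add(Rational(-1, 3), Mul(Rational(-1, 2412), Add(-105, -246))), Mul(-1, -309)) = Add(Add(Rational(-1, 3), Mul(Rational(-1, 2412), -351)), 309) = Add(Add(Rational(-1, 3), Rational(39, 268)), 309) = Add(Rational(-151, 804), 309) = Rational(248285, 804)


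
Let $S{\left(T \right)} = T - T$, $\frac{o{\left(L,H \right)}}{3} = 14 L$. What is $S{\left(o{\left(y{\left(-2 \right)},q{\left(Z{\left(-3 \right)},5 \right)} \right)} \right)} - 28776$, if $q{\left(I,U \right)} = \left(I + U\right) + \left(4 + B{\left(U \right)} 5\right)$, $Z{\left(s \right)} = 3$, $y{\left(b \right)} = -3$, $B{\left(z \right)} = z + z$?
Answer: $-28776$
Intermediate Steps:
$B{\left(z \right)} = 2 z$
$q{\left(I,U \right)} = 4 + I + 11 U$ ($q{\left(I,U \right)} = \left(I + U\right) + \left(4 + 2 U 5\right) = \left(I + U\right) + \left(4 + 10 U\right) = 4 + I + 11 U$)
$o{\left(L,H \right)} = 42 L$ ($o{\left(L,H \right)} = 3 \cdot 14 L = 42 L$)
$S{\left(T \right)} = 0$
$S{\left(o{\left(y{\left(-2 \right)},q{\left(Z{\left(-3 \right)},5 \right)} \right)} \right)} - 28776 = 0 - 28776 = -28776$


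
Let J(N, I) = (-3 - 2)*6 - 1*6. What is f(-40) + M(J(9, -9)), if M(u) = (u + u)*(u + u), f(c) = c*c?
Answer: 6784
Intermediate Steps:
f(c) = c²
J(N, I) = -36 (J(N, I) = -5*6 - 6 = -30 - 6 = -36)
M(u) = 4*u² (M(u) = (2*u)*(2*u) = 4*u²)
f(-40) + M(J(9, -9)) = (-40)² + 4*(-36)² = 1600 + 4*1296 = 1600 + 5184 = 6784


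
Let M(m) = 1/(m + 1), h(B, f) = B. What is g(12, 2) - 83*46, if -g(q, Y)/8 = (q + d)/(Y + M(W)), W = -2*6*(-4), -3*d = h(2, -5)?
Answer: -1147274/297 ≈ -3862.9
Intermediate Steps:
d = -2/3 (d = -1/3*2 = -2/3 ≈ -0.66667)
W = 48 (W = -12*(-4) = 48)
M(m) = 1/(1 + m)
g(q, Y) = -8*(-2/3 + q)/(1/49 + Y) (g(q, Y) = -8*(q - 2/3)/(Y + 1/(1 + 48)) = -8*(-2/3 + q)/(Y + 1/49) = -8*(-2/3 + q)/(1/49 + Y))
g(12, 2) - 83*46 = 392*(2 - 3*12)/(3*(1 + 49*2)) - 83*46 = 392*(2 - 36)/(3*(1 + 98)) - 3818 = (392/3)*(-34)/99 - 3818 = (392/3)*(1/99)*(-34) - 3818 = -13328/297 - 3818 = -1147274/297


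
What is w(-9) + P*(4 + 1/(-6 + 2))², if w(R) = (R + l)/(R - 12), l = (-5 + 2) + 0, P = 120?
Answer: 23633/14 ≈ 1688.1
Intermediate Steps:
l = -3 (l = -3 + 0 = -3)
w(R) = (-3 + R)/(-12 + R) (w(R) = (R - 3)/(R - 12) = (-3 + R)/(-12 + R))
w(-9) + P*(4 + 1/(-6 + 2))² = (-3 - 9)/(-12 - 9) + 120*(4 + 1/(-6 + 2))² = -12/(-21) + 120*(4 + 1/(-4))² = -1/21*(-12) + 120*(4 - ¼)² = 4/7 + 120*(15/4)² = 4/7 + 120*(225/16) = 4/7 + 3375/2 = 23633/14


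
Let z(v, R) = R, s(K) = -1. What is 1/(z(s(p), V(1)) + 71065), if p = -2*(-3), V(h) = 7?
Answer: 1/71072 ≈ 1.4070e-5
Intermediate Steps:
p = 6
1/(z(s(p), V(1)) + 71065) = 1/(7 + 71065) = 1/71072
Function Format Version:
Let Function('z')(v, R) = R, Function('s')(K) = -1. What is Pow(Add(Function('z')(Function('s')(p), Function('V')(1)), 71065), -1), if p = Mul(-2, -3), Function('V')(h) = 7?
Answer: Rational(1, 71072) ≈ 1.4070e-5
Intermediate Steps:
p = 6
Pow(Add(Function('z')(Function('s')(p), Function('V')(1)), 71065), -1) = Pow(Add(7, 71065), -1) = Pow(71072, -1) = Rational(1, 71072)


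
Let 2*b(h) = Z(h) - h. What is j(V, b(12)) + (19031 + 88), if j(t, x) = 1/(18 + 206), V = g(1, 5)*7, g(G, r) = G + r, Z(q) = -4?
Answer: 4282657/224 ≈ 19119.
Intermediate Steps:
V = 42 (V = (1 + 5)*7 = 6*7 = 42)
b(h) = -2 - h/2 (b(h) = (-4 - h)/2 = -2 - h/2)
j(t, x) = 1/224
j(V, b(12)) + (19031 + 88) = 1/224 + (19031 + 88) = 1/224 + 19119 = 4282657/224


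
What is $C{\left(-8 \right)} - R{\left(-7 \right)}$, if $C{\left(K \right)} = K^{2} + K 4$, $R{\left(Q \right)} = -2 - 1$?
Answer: $35$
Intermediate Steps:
$R{\left(Q \right)} = -3$ ($R{\left(Q \right)} = -2 - 1 = -3$)
$C{\left(K \right)} = K^{2} + 4 K$
$C{\left(-8 \right)} - R{\left(-7 \right)} = - 8 \left(4 - 8\right) - -3 = \left(-8\right) \left(-4\right) + 3 = 32 + 3 = 35$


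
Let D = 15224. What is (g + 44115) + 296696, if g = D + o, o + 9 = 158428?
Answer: 514454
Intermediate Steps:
o = 158419 (o = -9 + 158428 = 158419)
g = 173643 (g = 15224 + 158419 = 173643)
(g + 44115) + 296696 = (173643 + 44115) + 296696 = 217758 + 296696 = 514454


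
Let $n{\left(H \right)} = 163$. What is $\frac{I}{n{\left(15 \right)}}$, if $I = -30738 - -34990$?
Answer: $\frac{4252}{163} \approx 26.086$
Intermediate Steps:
$I = 4252$ ($I = -30738 + 34990 = 4252$)
$\frac{I}{n{\left(15 \right)}} = \frac{4252}{163}$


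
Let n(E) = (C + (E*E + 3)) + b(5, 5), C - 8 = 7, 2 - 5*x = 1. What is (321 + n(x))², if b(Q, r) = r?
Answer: 73977201/625 ≈ 1.1836e+5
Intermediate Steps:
x = ⅕ (x = ⅖ - ⅕*1 = ⅖ - ⅕ = ⅕ ≈ 0.20000)
C = 15 (C = 8 + 7 = 15)
n(E) = 23 + E² (n(E) = (15 + (E*E + 3)) + 5 = (15 + (E² + 3)) + 5 = (15 + (3 + E²)) + 5 = (18 + E²) + 5 = 23 + E²)
(321 + n(x))² = (321 + (23 + (⅕)²))² = (321 + (23 + 1/25))² = (321 + 576/25)² = (8601/25)² = 73977201/625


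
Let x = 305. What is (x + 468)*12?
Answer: 9276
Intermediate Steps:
(x + 468)*12 = (305 + 468)*12 = 773*12 = 9276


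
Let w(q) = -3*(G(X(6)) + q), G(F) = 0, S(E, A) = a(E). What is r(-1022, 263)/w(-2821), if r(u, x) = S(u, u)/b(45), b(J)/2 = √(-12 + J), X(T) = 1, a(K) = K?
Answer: -73*√33/39897 ≈ -0.010511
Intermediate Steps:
S(E, A) = E
b(J) = 2*√(-12 + J)
r(u, x) = u*√33/66 (r(u, x) = u/((2*√(-12 + 45))) = u/((2*√33)) = u*(√33/66) = u*√33/66)
w(q) = -3*q (w(q) = -3*(0 + q) = -3*q)
r(-1022, 263)/w(-2821) = ((1/66)*(-1022)*√33)/((-3*(-2821))) = -511*√33/33/8463 = -511*√33/33*(1/8463) = -73*√33/39897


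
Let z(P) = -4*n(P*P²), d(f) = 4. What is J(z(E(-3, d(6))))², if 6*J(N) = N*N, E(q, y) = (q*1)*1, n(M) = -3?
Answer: 576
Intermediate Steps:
E(q, y) = q (E(q, y) = q*1 = q)
z(P) = 12 (z(P) = -4*(-3) = 12)
J(N) = N²/6 (J(N) = (N*N)/6 = N²/6)
J(z(E(-3, d(6))))² = ((⅙)*12²)² = ((⅙)*144)² = 24² = 576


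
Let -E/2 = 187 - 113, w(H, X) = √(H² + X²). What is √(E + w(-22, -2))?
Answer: √(-148 + 2*√122) ≈ 11.221*I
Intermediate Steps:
E = -148 (E = -2*(187 - 113) = -2*74 = -148)
√(E + w(-22, -2)) = √(-148 + √((-22)² + (-2)²)) = √(-148 + √(484 + 4)) = √(-148 + √488) = √(-148 + 2*√122)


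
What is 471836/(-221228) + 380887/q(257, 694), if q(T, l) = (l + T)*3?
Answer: 20729180282/157790871 ≈ 131.37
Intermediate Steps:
q(T, l) = 3*T + 3*l (q(T, l) = (T + l)*3 = 3*T + 3*l)
471836/(-221228) + 380887/q(257, 694) = 471836/(-221228) + 380887/(3*257 + 3*694) = 471836*(-1/221228) + 380887/(771 + 2082) = -117959/55307 + 380887/2853 = 20729180282/157790871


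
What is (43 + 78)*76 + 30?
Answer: 9226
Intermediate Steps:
(43 + 78)*76 + 30 = 121*76 + 30 = 9196 + 30 = 9226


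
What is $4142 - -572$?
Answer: $4714$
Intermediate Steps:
$4142 - -572 = 4142 + \left(672 - 100\right) = 4142 + 572 = 4714$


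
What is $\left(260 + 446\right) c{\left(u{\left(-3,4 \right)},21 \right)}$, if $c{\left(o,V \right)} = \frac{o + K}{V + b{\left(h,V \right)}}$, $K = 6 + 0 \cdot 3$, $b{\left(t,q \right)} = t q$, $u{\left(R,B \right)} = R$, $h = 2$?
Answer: $\frac{706}{21} \approx 33.619$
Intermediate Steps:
$b{\left(t,q \right)} = q t$
$K = 6$ ($K = 6 + 0 = 6$)
$c{\left(o,V \right)} = \frac{6 + o}{3 V}$ ($c{\left(o,V \right)} = \frac{o + 6}{V + V 2} = \frac{6 + o}{V + 2 V} = \frac{6 + o}{3 V}$)
$\left(260 + 446\right) c{\left(u{\left(-3,4 \right)},21 \right)} = \left(260 + 446\right) \frac{6 - 3}{3 \cdot 21} = 706 \cdot \frac{1}{3} \cdot \frac{1}{21} \cdot 3 = 706 \cdot \frac{1}{21} = \frac{706}{21}$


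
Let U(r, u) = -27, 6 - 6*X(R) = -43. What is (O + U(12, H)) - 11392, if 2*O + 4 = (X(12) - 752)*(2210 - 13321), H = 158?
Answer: 49451341/12 ≈ 4.1209e+6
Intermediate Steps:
X(R) = 49/6 (X(R) = 1 - 1/6*(-43) = 1 + 43/6 = 49/6)
O = 49588369/12 (O = -2 + ((49/6 - 752)*(2210 - 13321))/2 = -2 + (-4463/6*(-11111))/2 = -2 + (1/2)*(49588393/6) = -2 + 49588393/12 = 49588369/12 ≈ 4.1324e+6)
(O + U(12, H)) - 11392 = (49588369/12 - 27) - 11392 = 49588045/12 - 11392 = 49451341/12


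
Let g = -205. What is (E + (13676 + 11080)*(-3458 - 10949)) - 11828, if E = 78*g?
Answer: -356687510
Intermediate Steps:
E = -15990 (E = 78*(-205) = -15990)
(E + (13676 + 11080)*(-3458 - 10949)) - 11828 = (-15990 + (13676 + 11080)*(-3458 - 10949)) - 11828 = (-15990 + 24756*(-14407)) - 11828 = (-15990 - 356659692) - 11828 = -356675682 - 11828 = -356687510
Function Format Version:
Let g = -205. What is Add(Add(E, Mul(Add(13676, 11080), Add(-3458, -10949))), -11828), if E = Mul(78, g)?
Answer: -356687510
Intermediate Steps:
E = -15990 (E = Mul(78, -205) = -15990)
Add(Add(E, Mul(Add(13676, 11080), Add(-3458, -10949))), -11828) = Add(Add(-15990, Mul(Add(13676, 11080), Add(-3458, -10949))), -11828) = Add(Add(-15990, Mul(24756, -14407)), -11828) = Add(Add(-15990, -356659692), -11828) = Add(-356675682, -11828) = -356687510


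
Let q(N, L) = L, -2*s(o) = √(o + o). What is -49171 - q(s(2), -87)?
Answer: -49084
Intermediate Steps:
s(o) = -√2*√o/2 (s(o) = -√(o + o)/2 = -√2*√o/2)
-49171 - q(s(2), -87) = -49171 - 1*(-87) = -49171 + 87 = -49084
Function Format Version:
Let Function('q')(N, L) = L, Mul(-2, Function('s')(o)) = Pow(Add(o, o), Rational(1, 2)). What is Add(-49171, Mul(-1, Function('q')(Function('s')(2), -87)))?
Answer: -49084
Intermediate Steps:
Function('s')(o) = Mul(Rational(-1, 2), Pow(2, Rational(1, 2)), Pow(o, Rational(1, 2))) (Function('s')(o) = Mul(Rational(-1, 2), Pow(Add(o, o), Rational(1, 2))) = Mul(Rational(-1, 2), Pow(Mul(2, o), Rational(1, 2))) = Mul(Rational(-1, 2), Mul(Pow(2, Rational(1, 2)), Pow(o, Rational(1, 2)))) = Mul(Rational(-1, 2), Pow(2, Rational(1, 2)), Pow(o, Rational(1, 2))))
Add(-49171, Mul(-1, Function('q')(Function('s')(2), -87))) = Add(-49171, Mul(-1, -87)) = Add(-49171, 87) = -49084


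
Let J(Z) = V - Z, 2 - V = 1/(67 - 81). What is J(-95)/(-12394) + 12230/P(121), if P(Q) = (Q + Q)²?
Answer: 510628051/2540447756 ≈ 0.20100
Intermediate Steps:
V = 29/14 (V = 2 - 1/(67 - 81) = 2 - 1/(-14) = 2 - 1*(-1/14) = 2 + 1/14 = 29/14 ≈ 2.0714)
P(Q) = 4*Q² (P(Q) = (2*Q)² = 4*Q²)
J(Z) = 29/14 - Z
J(-95)/(-12394) + 12230/P(121) = (29/14 - 1*(-95))/(-12394) + 12230/((4*121²)) = (29/14 + 95)*(-1/12394) + 12230/((4*14641)) = (1359/14)*(-1/12394) + 12230/58564 = -1359/173516 + 12230*(1/58564) = -1359/173516 + 6115/29282 = 510628051/2540447756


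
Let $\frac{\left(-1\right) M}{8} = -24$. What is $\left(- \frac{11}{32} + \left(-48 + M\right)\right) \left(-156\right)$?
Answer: $- \frac{179283}{8} \approx -22410.0$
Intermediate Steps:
$M = 192$ ($M = \left(-8\right) \left(-24\right) = 192$)
$\left(- \frac{11}{32} + \left(-48 + M\right)\right) \left(-156\right) = \left(- \frac{11}{32} + \left(-48 + 192\right)\right) \left(-156\right) = \left(\left(-11\right) \frac{1}{32} + 144\right) \left(-156\right) = \left(- \frac{11}{32} + 144\right) \left(-156\right) = \frac{4597}{32} \left(-156\right) = - \frac{179283}{8}$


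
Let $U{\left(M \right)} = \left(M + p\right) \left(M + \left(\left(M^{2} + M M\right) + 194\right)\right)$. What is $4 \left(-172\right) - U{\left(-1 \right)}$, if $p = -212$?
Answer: $40847$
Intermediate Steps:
$U{\left(M \right)} = \left(-212 + M\right) \left(194 + M + 2 M^{2}\right)$ ($U{\left(M \right)} = \left(M - 212\right) \left(M + \left(\left(M^{2} + M M\right) + 194\right)\right) = \left(-212 + M\right) \left(M + \left(\left(M^{2} + M^{2}\right) + 194\right)\right) = \left(-212 + M\right) \left(M + \left(2 M^{2} + 194\right)\right) = \left(-212 + M\right) \left(M + \left(194 + 2 M^{2}\right)\right) = \left(-212 + M\right) \left(194 + M + 2 M^{2}\right)$)
$4 \left(-172\right) - U{\left(-1 \right)} = 4 \left(-172\right) - \left(-41128 - 423 \left(-1\right)^{2} - -18 + 2 \left(-1\right)^{3}\right) = -688 - \left(-41128 - 423 + 18 + 2 \left(-1\right)\right) = -688 - \left(-41128 - 423 + 18 - 2\right) = -688 - -41535 = -688 + 41535 = 40847$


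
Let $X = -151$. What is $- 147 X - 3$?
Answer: $22194$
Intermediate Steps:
$- 147 X - 3 = \left(-147\right) \left(-151\right) - 3 = 22197 - 3 = 22194$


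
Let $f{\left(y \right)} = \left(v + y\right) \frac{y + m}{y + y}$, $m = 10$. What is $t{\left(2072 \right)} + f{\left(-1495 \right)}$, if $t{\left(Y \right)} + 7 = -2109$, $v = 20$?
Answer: $- \frac{1703443}{598} \approx -2848.6$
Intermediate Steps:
$t{\left(Y \right)} = -2116$ ($t{\left(Y \right)} = -7 - 2109 = -2116$)
$f{\left(y \right)} = \frac{\left(10 + y\right) \left(20 + y\right)}{2 y}$ ($f{\left(y \right)} = \left(20 + y\right) \frac{y + 10}{y + y} = \left(20 + y\right) \frac{10 + y}{2 y} = \frac{\left(10 + y\right) \left(20 + y\right)}{2 y}$)
$t{\left(2072 \right)} + f{\left(-1495 \right)} = -2116 + \left(15 + \frac{1}{2} \left(-1495\right) + \frac{100}{-1495}\right) = -2116 + \left(15 - \frac{1495}{2} + 100 \left(- \frac{1}{1495}\right)\right) = -2116 - \frac{438075}{598} = - \frac{1703443}{598}$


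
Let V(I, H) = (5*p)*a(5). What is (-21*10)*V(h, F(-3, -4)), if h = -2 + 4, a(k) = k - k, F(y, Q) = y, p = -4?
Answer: 0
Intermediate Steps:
a(k) = 0
h = 2
V(I, H) = 0 (V(I, H) = (5*(-4))*0 = -20*0 = 0)
(-21*10)*V(h, F(-3, -4)) = -21*10*0 = -210*0 = 0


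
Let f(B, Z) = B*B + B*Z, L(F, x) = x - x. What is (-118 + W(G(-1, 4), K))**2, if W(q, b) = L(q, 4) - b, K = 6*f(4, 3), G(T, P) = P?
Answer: 81796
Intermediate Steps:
L(F, x) = 0
f(B, Z) = B**2 + B*Z
K = 168 (K = 6*(4*(4 + 3)) = 6*(4*7) = 6*28 = 168)
W(q, b) = -b (W(q, b) = 0 - b = -b)
(-118 + W(G(-1, 4), K))**2 = (-118 - 1*168)**2 = (-118 - 168)**2 = (-286)**2 = 81796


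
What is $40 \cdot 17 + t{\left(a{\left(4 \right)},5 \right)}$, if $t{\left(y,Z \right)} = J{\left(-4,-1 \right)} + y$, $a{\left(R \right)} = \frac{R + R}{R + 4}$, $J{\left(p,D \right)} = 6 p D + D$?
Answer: $704$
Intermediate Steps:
$J{\left(p,D \right)} = D + 6 D p$ ($J{\left(p,D \right)} = 6 D p + D = D + 6 D p$)
$a{\left(R \right)} = \frac{2 R}{4 + R}$
$t{\left(y,Z \right)} = 23 + y$ ($t{\left(y,Z \right)} = - (1 + 6 \left(-4\right)) + y = - (1 - 24) + y = \left(-1\right) \left(-23\right) + y = 23 + y$)
$40 \cdot 17 + t{\left(a{\left(4 \right)},5 \right)} = 40 \cdot 17 + \left(23 + 2 \cdot 4 \frac{1}{4 + 4}\right) = 680 + \left(23 + 2 \cdot 4 \cdot \frac{1}{8}\right) = 680 + \left(23 + 1\right) = 680 + 24 = 704$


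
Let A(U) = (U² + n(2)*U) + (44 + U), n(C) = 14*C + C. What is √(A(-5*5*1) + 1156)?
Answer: 5*√42 ≈ 32.404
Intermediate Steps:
n(C) = 15*C
A(U) = 44 + U² + 31*U (A(U) = (U² + (15*2)*U) + (44 + U) = (U² + 30*U) + (44 + U) = 44 + U² + 31*U)
√(A(-5*5*1) + 1156) = √((44 + (-5*5*1)² + 31*(-5*5*1)) + 1156) = √((44 + (-25*1)² + 31*(-25*1)) + 1156) = √((44 + (-25)² + 31*(-25)) + 1156) = √((44 + 625 - 775) + 1156) = √(-106 + 1156) = √1050 = 5*√42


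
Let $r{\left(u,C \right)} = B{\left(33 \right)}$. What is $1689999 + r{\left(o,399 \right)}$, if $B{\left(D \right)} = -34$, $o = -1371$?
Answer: $1689965$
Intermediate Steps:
$r{\left(u,C \right)} = -34$
$1689999 + r{\left(o,399 \right)} = 1689999 - 34 = 1689965$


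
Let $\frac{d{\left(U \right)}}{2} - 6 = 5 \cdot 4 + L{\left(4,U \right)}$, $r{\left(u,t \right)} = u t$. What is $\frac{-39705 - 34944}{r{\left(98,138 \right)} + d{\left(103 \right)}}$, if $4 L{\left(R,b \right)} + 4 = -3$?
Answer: $- \frac{149298}{27145} \approx -5.5$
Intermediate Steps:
$r{\left(u,t \right)} = t u$
$L{\left(R,b \right)} = - \frac{7}{4}$ ($L{\left(R,b \right)} = -1 + \frac{1}{4} \left(-3\right) = -1 - \frac{3}{4} = - \frac{7}{4}$)
$d{\left(U \right)} = \frac{97}{2}$ ($d{\left(U \right)} = 12 + 2 \left(5 \cdot 4 - \frac{7}{4}\right) = 12 + 2 \left(20 - \frac{7}{4}\right) = 12 + 2 \cdot \frac{73}{4} = 12 + \frac{73}{2} = \frac{97}{2}$)
$\frac{-39705 - 34944}{r{\left(98,138 \right)} + d{\left(103 \right)}} = \frac{-39705 - 34944}{138 \cdot 98 + \frac{97}{2}} = - \frac{74649}{13524 + \frac{97}{2}} = - \frac{74649}{\frac{27145}{2}} = \left(-74649\right) \frac{2}{27145} = - \frac{149298}{27145}$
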